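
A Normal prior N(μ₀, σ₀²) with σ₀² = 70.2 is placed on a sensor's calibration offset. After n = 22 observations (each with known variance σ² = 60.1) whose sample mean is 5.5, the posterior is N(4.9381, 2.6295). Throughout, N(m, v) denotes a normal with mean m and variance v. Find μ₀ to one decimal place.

With known observation variance, the Normal–Normal posterior has precision τ_n = τ₀ + n/σ² and mean μ_n = (τ₀μ₀ + (n/σ²)x̄)/τ_n.
Here τ₀ = 1/70.2 = 0.014245 and τ_data = 22/60.1 = 0.366057, so τ_n = 0.380302.
Rearranging for μ₀: μ₀ = (μ_n·τ_n − τ_data·x̄)/τ₀ = (4.9381·0.380302 − 0.366057·5.5) / 0.014245 = -0.135344/0.014245 ≈ -9.5.

μ₀ = -9.5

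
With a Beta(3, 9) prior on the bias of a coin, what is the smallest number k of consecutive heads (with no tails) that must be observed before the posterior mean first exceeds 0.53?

After k heads and 0 tails the posterior is Beta(3+k, 9), with mean (3+k)/(3+9+k).
Set (3+k)/(12+k) > 0.53 and solve: k > (0.53·12 − 3)/(1 − 0.53) = 7.149.
The smallest integer exceeding 7.149 is 8, and checking k=8: (11)/(20) = 0.5500 > 0.53.

k = 8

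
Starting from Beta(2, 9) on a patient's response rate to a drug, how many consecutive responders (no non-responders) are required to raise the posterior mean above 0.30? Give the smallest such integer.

k = 2

After k responders and 0 non-responders the posterior is Beta(2+k, 9), with mean (2+k)/(2+9+k).
Set (2+k)/(11+k) > 0.30 and solve: k > (0.30·11 − 2)/(1 − 0.30) = 1.857.
The smallest integer exceeding 1.857 is 2, and checking k=2: (4)/(13) = 0.3077 > 0.30.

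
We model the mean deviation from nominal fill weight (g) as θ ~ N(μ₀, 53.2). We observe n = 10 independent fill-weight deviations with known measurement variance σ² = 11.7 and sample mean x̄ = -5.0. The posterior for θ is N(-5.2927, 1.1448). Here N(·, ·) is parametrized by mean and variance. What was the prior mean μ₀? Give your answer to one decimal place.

μ₀ = -18.6

With known observation variance, the Normal–Normal posterior has precision τ_n = τ₀ + n/σ² and mean μ_n = (τ₀μ₀ + (n/σ²)x̄)/τ_n.
Here τ₀ = 1/53.2 = 0.018797 and τ_data = 10/11.7 = 0.854701, so τ_n = 0.873498.
Rearranging for μ₀: μ₀ = (μ_n·τ_n − τ_data·x̄)/τ₀ = (-5.2927·0.873498 − 0.854701·-5.0) / 0.018797 = -0.349658/0.018797 ≈ -18.6.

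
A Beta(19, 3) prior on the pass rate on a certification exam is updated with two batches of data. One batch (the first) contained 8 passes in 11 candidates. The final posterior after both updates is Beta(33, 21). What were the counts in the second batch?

Because Beta–binomial updating is additive in the counts, the combined data contributed (α_post−α_prior, β_post−β_prior) successes and failures.
Total across both batches: 33−19=14 passes, 21−3=18 failures.
Subtract the first batch: 14−8=6 passes and 18−3=15 failures.

6 passes and 15 failures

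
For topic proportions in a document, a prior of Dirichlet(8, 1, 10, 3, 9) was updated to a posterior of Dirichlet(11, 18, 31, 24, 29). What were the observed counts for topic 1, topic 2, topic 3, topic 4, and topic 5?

For a Dirichlet(α) prior with multinomial counts c, the posterior is Dirichlet(α + c) componentwise.
Counts are posterior − prior componentwise: 11−8=3, 18−1=17, 31−10=21, 24−3=21, 29−9=20.

counts (3, 17, 21, 21, 20)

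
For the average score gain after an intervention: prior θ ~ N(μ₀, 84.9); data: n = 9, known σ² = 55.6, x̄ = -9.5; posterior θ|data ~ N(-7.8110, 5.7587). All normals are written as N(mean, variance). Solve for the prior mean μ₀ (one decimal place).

μ₀ = 15.4

The posterior mean is a precision-weighted average: μ_n = (τ₀μ₀ + τ_data·x̄)/(τ₀+τ_data), with τ₀=1/σ₀² and τ_data=n/σ².
Here τ₀ = 1/84.9 = 0.011779 and τ_data = 9/55.6 = 0.161871, so τ_n = 0.173650.
Rearranging for μ₀: μ₀ = (μ_n·τ_n − τ_data·x̄)/τ₀ = (-7.8110·0.173650 − 0.161871·-9.5) / 0.011779 = 0.181394/0.011779 ≈ 15.4.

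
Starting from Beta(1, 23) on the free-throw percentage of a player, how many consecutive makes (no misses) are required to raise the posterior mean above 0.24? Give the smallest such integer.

After k makes and 0 misses the posterior is Beta(1+k, 23), with mean (1+k)/(1+23+k).
Set (1+k)/(24+k) > 0.24 and solve: k > (0.24·24 − 1)/(1 − 0.24) = 6.263.
The smallest integer exceeding 6.263 is 7, and checking k=7: (8)/(31) = 0.2581 > 0.24.

k = 7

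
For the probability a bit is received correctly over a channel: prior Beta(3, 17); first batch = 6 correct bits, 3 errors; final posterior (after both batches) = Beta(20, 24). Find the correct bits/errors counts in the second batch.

Because Beta–binomial updating is additive in the counts, the combined data contributed (α_post−α_prior, β_post−β_prior) successes and failures.
Total across both batches: 20−3=17 correct bits, 24−17=7 errors.
Subtract the first batch: 17−6=11 correct bits and 7−3=4 errors.

11 correct bits and 4 errors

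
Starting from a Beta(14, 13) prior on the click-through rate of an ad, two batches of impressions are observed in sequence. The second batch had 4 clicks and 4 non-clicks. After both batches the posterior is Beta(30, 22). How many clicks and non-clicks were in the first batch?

Because Beta–binomial updating is additive in the counts, the combined data contributed (α_post−α_prior, β_post−β_prior) successes and failures.
Total across both batches: 30−14=16 clicks, 22−13=9 non-clicks.
Subtract the second batch: 16−4=12 clicks and 9−4=5 non-clicks.

12 clicks and 5 non-clicks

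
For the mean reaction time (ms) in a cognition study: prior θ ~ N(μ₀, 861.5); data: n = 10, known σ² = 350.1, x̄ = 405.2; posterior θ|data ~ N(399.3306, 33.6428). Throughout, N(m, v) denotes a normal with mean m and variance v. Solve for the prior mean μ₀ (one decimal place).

With known observation variance, the Normal–Normal posterior has precision τ_n = τ₀ + n/σ² and mean μ_n = (τ₀μ₀ + (n/σ²)x̄)/τ_n.
Here τ₀ = 1/861.5 = 0.001161 and τ_data = 10/350.1 = 0.028563, so τ_n = 0.029724.
Rearranging for μ₀: μ₀ = (μ_n·τ_n − τ_data·x̄)/τ₀ = (399.3306·0.029724 − 0.028563·405.2) / 0.001161 = 0.295975/0.001161 ≈ 254.9.

μ₀ = 254.9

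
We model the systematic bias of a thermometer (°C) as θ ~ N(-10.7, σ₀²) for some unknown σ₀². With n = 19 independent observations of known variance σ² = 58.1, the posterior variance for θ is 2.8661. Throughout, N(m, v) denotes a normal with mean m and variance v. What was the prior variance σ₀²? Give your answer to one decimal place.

σ₀² = 45.7

Posterior precision equals prior precision plus data precision: 1/σ_n² = 1/σ₀² + n/σ².
So 1/σ₀² = 1/2.8661 − 19/58.1 = 0.348906 − 0.327022 = 0.021884.
Hence σ₀² = 1/0.021884 ≈ 45.7.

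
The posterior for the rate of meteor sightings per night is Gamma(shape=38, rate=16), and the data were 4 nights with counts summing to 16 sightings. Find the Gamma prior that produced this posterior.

A Gamma(α, β) prior (rate parametrization) on a Poisson rate with n observations summing to S gives posterior Gamma(α+S, β+n).
So α = 38 − 16 = 22 and β = 16 − 4 = 12.

Gamma(shape=22, rate=12)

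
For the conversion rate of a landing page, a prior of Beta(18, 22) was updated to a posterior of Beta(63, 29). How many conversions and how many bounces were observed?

45 conversions and 7 bounces

A Beta(a, b) prior with s successes and f failures in binomial data gives a Beta(a+s, b+f) posterior.
Match parameters: s=63−18=45, f=29−22=7.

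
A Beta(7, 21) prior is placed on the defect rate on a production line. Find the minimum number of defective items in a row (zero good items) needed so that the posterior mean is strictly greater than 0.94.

After k defective items and 0 good items the posterior is Beta(7+k, 21), with mean (7+k)/(7+21+k).
Set (7+k)/(28+k) > 0.94 and solve: k > (0.94·28 − 7)/(1 − 0.94) = 322.000.
The smallest integer exceeding 322.000 is 323.

k = 323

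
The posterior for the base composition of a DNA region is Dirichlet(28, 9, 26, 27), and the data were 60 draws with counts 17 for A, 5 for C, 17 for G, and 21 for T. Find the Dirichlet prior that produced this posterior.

Dirichlet(11, 4, 9, 6)

For a Dirichlet(α) prior with multinomial counts c, the posterior is Dirichlet(α + c) componentwise.
Subtract each count from the matching posterior parameter: 28−17=11, 9−5=4, 26−17=9, 27−21=6.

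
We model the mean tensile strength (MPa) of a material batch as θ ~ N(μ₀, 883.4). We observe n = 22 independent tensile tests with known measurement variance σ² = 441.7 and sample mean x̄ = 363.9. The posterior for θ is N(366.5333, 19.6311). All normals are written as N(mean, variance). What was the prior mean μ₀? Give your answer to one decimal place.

μ₀ = 482.4

With known observation variance, the Normal–Normal posterior has precision τ_n = τ₀ + n/σ² and mean μ_n = (τ₀μ₀ + (n/σ²)x̄)/τ_n.
Here τ₀ = 1/883.4 = 0.001132 and τ_data = 22/441.7 = 0.049808, so τ_n = 0.050940.
Rearranging for μ₀: μ₀ = (μ_n·τ_n − τ_data·x̄)/τ₀ = (366.5333·0.050940 − 0.049808·363.9) / 0.001132 = 0.546075/0.001132 ≈ 482.4.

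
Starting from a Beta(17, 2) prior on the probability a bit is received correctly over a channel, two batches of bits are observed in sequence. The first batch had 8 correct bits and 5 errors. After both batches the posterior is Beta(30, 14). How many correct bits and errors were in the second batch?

Because Beta–binomial updating is additive in the counts, the combined data contributed (α_post−α_prior, β_post−β_prior) successes and failures.
Total across both batches: 30−17=13 correct bits, 14−2=12 errors.
Subtract the first batch: 13−8=5 correct bits and 12−5=7 errors.

5 correct bits and 7 errors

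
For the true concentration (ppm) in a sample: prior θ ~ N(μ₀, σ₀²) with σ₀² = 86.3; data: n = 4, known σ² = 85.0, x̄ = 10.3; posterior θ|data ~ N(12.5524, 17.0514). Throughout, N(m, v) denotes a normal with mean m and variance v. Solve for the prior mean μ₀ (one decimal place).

With known observation variance, the Normal–Normal posterior has precision τ_n = τ₀ + n/σ² and mean μ_n = (τ₀μ₀ + (n/σ²)x̄)/τ_n.
Here τ₀ = 1/86.3 = 0.011587 and τ_data = 4/85.0 = 0.047059, so τ_n = 0.058646.
Rearranging for μ₀: μ₀ = (μ_n·τ_n − τ_data·x̄)/τ₀ = (12.5524·0.058646 − 0.047059·10.3) / 0.011587 = 0.251440/0.011587 ≈ 21.7.

μ₀ = 21.7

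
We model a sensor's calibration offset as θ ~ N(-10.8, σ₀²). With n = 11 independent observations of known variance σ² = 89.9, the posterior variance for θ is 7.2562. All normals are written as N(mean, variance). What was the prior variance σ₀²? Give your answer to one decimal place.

Posterior precision equals prior precision plus data precision: 1/σ_n² = 1/σ₀² + n/σ².
So 1/σ₀² = 1/7.2562 − 11/89.9 = 0.137813 − 0.122358 = 0.015455.
Hence σ₀² = 1/0.015455 ≈ 64.7.

σ₀² = 64.7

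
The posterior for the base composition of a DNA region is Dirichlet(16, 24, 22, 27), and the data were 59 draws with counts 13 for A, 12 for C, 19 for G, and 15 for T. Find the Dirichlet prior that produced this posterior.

For a Dirichlet(α) prior with multinomial counts c, the posterior is Dirichlet(α + c) componentwise.
Subtract each count from the matching posterior parameter: 16−13=3, 24−12=12, 22−19=3, 27−15=12.

Dirichlet(3, 12, 3, 12)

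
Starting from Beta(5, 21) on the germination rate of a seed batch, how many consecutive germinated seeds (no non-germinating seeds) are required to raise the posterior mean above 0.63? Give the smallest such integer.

After k germinated seeds and 0 non-germinating seeds the posterior is Beta(5+k, 21), with mean (5+k)/(5+21+k).
Set (5+k)/(26+k) > 0.63 and solve: k > (0.63·26 − 5)/(1 − 0.63) = 30.757.
The smallest integer exceeding 30.757 is 31, and checking k=31: (36)/(57) = 0.6316 > 0.63.

k = 31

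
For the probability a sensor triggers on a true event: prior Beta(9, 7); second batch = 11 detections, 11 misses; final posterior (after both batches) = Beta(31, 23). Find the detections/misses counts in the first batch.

Because Beta–binomial updating is additive in the counts, the combined data contributed (α_post−α_prior, β_post−β_prior) successes and failures.
Total across both batches: 31−9=22 detections, 23−7=16 misses.
Subtract the second batch: 22−11=11 detections and 16−11=5 misses.

11 detections and 5 misses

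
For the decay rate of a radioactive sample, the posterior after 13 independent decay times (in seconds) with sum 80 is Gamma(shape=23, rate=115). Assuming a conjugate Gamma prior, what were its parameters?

Gamma(shape=10, rate=35)

For an exponential likelihood with a Gamma(α, β) prior on the rate, n observations with total T give posterior Gamma(α+n, β+T).
So α = 23 − 13 = 10 and β = 115 − 80 = 35.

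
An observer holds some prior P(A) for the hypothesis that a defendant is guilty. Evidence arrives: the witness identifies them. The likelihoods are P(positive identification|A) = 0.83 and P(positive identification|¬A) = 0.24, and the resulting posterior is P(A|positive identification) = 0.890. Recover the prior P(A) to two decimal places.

Bayes' rule in odds form gives O(A|E) = O(A)·[P(E|A)/P(E|¬A)], hence O(A) = O(A|E)/LR.
Posterior odds = 0.890/(1−0.890) = 8.0909. LR = 0.83/0.24 = 3.4583.
Prior odds = 8.0909/3.4583 = 2.3396, so P(A) = 2.3396/(1+2.3396) ≈ 0.70.

P(A) = 0.70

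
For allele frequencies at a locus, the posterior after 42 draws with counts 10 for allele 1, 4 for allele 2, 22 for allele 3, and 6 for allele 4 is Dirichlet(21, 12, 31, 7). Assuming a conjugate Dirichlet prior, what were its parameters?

For a Dirichlet(α) prior with multinomial counts c, the posterior is Dirichlet(α + c) componentwise.
Subtract each count from the matching posterior parameter: 21−10=11, 12−4=8, 31−22=9, 7−6=1.

Dirichlet(11, 8, 9, 1)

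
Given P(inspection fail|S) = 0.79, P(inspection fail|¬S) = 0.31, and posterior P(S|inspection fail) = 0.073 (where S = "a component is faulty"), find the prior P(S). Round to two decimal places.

P(S) = 0.03

In odds form, posterior odds = prior odds × likelihood ratio, so prior odds = posterior odds ÷ LR.
Posterior odds = 0.073/(1−0.073) = 0.0787. LR = 0.79/0.31 = 2.5484.
Prior odds = 0.0787/2.5484 = 0.0309, so P(S) = 0.0309/(1+0.0309) ≈ 0.03.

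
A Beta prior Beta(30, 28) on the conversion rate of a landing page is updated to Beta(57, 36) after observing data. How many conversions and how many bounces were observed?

27 conversions and 8 bounces

A Beta(a, b) prior with s successes and f failures in binomial data gives a Beta(a+s, b+f) posterior.
Match parameters: s=57−30=27, f=36−28=8.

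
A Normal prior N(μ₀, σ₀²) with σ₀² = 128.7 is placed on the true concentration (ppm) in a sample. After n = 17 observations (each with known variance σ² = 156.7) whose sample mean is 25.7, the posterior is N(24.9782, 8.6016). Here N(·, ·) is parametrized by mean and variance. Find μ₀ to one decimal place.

With known observation variance, the Normal–Normal posterior has precision τ_n = τ₀ + n/σ² and mean μ_n = (τ₀μ₀ + (n/σ²)x̄)/τ_n.
Here τ₀ = 1/128.7 = 0.007770 and τ_data = 17/156.7 = 0.108488, so τ_n = 0.116258.
Rearranging for μ₀: μ₀ = (μ_n·τ_n − τ_data·x̄)/τ₀ = (24.9782·0.116258 − 0.108488·25.7) / 0.007770 = 0.115774/0.007770 ≈ 14.9.

μ₀ = 14.9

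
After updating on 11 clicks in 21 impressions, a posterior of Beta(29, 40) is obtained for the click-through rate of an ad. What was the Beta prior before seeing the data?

Beta(18, 30)

Under Beta–binomial conjugacy the posterior parameters are (α+s, β+f).
So α = 29 − 11 = 18 and β = 40 − 10 = 30.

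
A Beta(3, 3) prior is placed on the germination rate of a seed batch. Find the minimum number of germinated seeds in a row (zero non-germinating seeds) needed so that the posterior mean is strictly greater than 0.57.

k = 1

After k germinated seeds and 0 non-germinating seeds the posterior is Beta(3+k, 3), with mean (3+k)/(3+3+k).
Set (3+k)/(6+k) > 0.57 and solve: k > (0.57·6 − 3)/(1 − 0.57) = 0.977.
The smallest integer exceeding 0.977 is 1, and checking k=1: (4)/(7) = 0.5714 > 0.57.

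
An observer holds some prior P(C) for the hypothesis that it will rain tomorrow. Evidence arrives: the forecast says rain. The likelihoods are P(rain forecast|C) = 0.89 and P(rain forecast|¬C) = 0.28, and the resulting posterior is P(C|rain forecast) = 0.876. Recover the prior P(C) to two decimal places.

P(C) = 0.69

Bayes' rule in odds form gives O(C|E) = O(C)·[P(E|C)/P(E|¬C)], hence O(C) = O(C|E)/LR.
Posterior odds = 0.876/(1−0.876) = 7.0645. LR = 0.89/0.28 = 3.1786.
Prior odds = 7.0645/3.1786 = 2.2225, so P(C) = 2.2225/(1+2.2225) ≈ 0.69.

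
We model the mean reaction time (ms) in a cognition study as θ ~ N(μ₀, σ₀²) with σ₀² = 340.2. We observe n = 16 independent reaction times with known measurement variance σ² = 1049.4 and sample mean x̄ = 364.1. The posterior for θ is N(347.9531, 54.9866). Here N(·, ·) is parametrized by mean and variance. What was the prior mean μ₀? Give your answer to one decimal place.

The posterior mean is a precision-weighted average: μ_n = (τ₀μ₀ + τ_data·x̄)/(τ₀+τ_data), with τ₀=1/σ₀² and τ_data=n/σ².
Here τ₀ = 1/340.2 = 0.002939 and τ_data = 16/1049.4 = 0.015247, so τ_n = 0.018186.
Rearranging for μ₀: μ₀ = (μ_n·τ_n − τ_data·x̄)/τ₀ = (347.9531·0.018186 − 0.015247·364.1) / 0.002939 = 0.776442/0.002939 ≈ 264.2.

μ₀ = 264.2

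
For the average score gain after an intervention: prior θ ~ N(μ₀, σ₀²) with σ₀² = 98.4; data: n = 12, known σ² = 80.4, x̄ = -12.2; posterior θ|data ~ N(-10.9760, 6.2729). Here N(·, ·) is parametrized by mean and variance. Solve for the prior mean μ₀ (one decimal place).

The posterior mean is a precision-weighted average: μ_n = (τ₀μ₀ + τ_data·x̄)/(τ₀+τ_data), with τ₀=1/σ₀² and τ_data=n/σ².
Here τ₀ = 1/98.4 = 0.010163 and τ_data = 12/80.4 = 0.149254, so τ_n = 0.159417.
Rearranging for μ₀: μ₀ = (μ_n·τ_n − τ_data·x̄)/τ₀ = (-10.9760·0.159417 − 0.149254·-12.2) / 0.010163 = 0.071138/0.010163 ≈ 7.0.

μ₀ = 7.0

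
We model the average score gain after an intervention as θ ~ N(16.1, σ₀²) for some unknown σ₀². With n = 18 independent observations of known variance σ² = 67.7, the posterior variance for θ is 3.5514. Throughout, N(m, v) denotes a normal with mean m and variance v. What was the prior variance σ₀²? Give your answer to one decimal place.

Posterior precision equals prior precision plus data precision: 1/σ_n² = 1/σ₀² + n/σ².
So 1/σ₀² = 1/3.5514 − 18/67.7 = 0.281579 − 0.265879 = 0.015700.
Hence σ₀² = 1/0.015700 ≈ 63.7.

σ₀² = 63.7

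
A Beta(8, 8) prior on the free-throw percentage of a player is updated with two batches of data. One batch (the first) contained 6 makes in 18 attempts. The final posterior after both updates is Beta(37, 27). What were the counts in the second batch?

23 makes and 7 misses

Because Beta–binomial updating is additive in the counts, the combined data contributed (α_post−α_prior, β_post−β_prior) successes and failures.
Total across both batches: 37−8=29 makes, 27−8=19 misses.
Subtract the first batch: 29−6=23 makes and 19−12=7 misses.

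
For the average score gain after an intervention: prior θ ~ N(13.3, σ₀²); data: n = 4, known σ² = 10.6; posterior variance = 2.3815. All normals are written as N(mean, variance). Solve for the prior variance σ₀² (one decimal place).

Posterior precision equals prior precision plus data precision: 1/σ_n² = 1/σ₀² + n/σ².
So 1/σ₀² = 1/2.3815 − 4/10.6 = 0.419903 − 0.377358 = 0.042545.
Hence σ₀² = 1/0.042545 ≈ 23.5.

σ₀² = 23.5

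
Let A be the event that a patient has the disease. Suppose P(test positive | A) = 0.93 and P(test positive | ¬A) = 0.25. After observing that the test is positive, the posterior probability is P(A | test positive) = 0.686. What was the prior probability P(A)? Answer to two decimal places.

Bayes' rule in odds form gives O(A|E) = O(A)·[P(E|A)/P(E|¬A)], hence O(A) = O(A|E)/LR.
Posterior odds = 0.686/(1−0.686) = 2.1847. LR = 0.93/0.25 = 3.7200.
Prior odds = 2.1847/3.7200 = 0.5873, so P(A) = 0.5873/(1+0.5873) ≈ 0.37.

P(A) = 0.37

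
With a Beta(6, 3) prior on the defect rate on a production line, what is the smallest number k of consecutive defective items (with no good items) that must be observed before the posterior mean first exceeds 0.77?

k = 5

After k defective items and 0 good items the posterior is Beta(6+k, 3), with mean (6+k)/(6+3+k).
Set (6+k)/(9+k) > 0.77 and solve: k > (0.77·9 − 6)/(1 − 0.77) = 4.043.
The smallest integer exceeding 4.043 is 5.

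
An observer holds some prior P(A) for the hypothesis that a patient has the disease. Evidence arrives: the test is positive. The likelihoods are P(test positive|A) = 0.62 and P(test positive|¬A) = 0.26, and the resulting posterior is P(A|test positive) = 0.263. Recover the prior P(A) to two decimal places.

In odds form, posterior odds = prior odds × likelihood ratio, so prior odds = posterior odds ÷ LR.
Posterior odds = 0.263/(1−0.263) = 0.3569. LR = 0.62/0.26 = 2.3846.
Prior odds = 0.3569/2.3846 = 0.1497, so P(A) = 0.1497/(1+0.1497) ≈ 0.13.

P(A) = 0.13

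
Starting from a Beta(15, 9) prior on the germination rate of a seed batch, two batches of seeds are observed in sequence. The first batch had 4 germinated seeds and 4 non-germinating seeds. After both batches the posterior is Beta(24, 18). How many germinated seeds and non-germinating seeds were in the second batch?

5 germinated seeds and 5 non-germinating seeds

Because Beta–binomial updating is additive in the counts, the combined data contributed (α_post−α_prior, β_post−β_prior) successes and failures.
Total across both batches: 24−15=9 germinated seeds, 18−9=9 non-germinating seeds.
Subtract the first batch: 9−4=5 germinated seeds and 9−4=5 non-germinating seeds.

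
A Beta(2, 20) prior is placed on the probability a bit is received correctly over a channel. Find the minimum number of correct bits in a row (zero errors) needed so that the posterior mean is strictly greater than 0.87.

k = 132

After k correct bits and 0 errors the posterior is Beta(2+k, 20), with mean (2+k)/(2+20+k).
Set (2+k)/(22+k) > 0.87 and solve: k > (0.87·22 − 2)/(1 − 0.87) = 131.846.
The smallest integer exceeding 131.846 is 132.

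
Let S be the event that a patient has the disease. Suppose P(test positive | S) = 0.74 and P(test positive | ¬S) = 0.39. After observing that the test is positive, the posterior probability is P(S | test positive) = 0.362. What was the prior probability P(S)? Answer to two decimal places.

P(S) = 0.23

In odds form, posterior odds = prior odds × likelihood ratio, so prior odds = posterior odds ÷ LR.
Posterior odds = 0.362/(1−0.362) = 0.5674. LR = 0.74/0.39 = 1.8974.
Prior odds = 0.5674/1.8974 = 0.2990, so P(S) = 0.2990/(1+0.2990) ≈ 0.23.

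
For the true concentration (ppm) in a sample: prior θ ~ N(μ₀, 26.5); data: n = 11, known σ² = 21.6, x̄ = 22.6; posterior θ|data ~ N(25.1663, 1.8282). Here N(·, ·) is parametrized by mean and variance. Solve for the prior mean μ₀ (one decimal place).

The posterior mean is a precision-weighted average: μ_n = (τ₀μ₀ + τ_data·x̄)/(τ₀+τ_data), with τ₀=1/σ₀² and τ_data=n/σ².
Here τ₀ = 1/26.5 = 0.037736 and τ_data = 11/21.6 = 0.509259, so τ_n = 0.546995.
Rearranging for μ₀: μ₀ = (μ_n·τ_n − τ_data·x̄)/τ₀ = (25.1663·0.546995 − 0.509259·22.6) / 0.037736 = 2.256587/0.037736 ≈ 59.8.

μ₀ = 59.8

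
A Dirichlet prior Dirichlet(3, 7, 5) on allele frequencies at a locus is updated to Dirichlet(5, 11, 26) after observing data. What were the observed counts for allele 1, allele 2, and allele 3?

counts (2, 4, 21)

For a Dirichlet(α) prior with multinomial counts c, the posterior is Dirichlet(α + c) componentwise.
Counts are posterior − prior componentwise: 5−3=2, 11−7=4, 26−5=21.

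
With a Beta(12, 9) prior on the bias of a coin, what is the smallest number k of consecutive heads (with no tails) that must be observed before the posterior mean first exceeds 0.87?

k = 49

After k heads and 0 tails the posterior is Beta(12+k, 9), with mean (12+k)/(12+9+k).
Set (12+k)/(21+k) > 0.87 and solve: k > (0.87·21 − 12)/(1 − 0.87) = 48.231.
The smallest integer exceeding 48.231 is 49, and checking k=49: (61)/(70) = 0.8714 > 0.87.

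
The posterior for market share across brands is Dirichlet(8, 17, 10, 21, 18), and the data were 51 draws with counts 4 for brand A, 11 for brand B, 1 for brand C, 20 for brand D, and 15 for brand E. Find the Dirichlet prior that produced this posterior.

For a Dirichlet(α) prior with multinomial counts c, the posterior is Dirichlet(α + c) componentwise.
Subtract each count from the matching posterior parameter: 8−4=4, 17−11=6, 10−1=9, 21−20=1, 18−15=3.

Dirichlet(4, 6, 9, 1, 3)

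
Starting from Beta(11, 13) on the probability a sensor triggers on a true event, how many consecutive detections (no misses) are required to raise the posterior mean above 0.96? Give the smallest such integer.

k = 302

After k detections and 0 misses the posterior is Beta(11+k, 13), with mean (11+k)/(11+13+k).
Set (11+k)/(24+k) > 0.96 and solve: k > (0.96·24 − 11)/(1 − 0.96) = 301.000.
The smallest integer exceeding 301.000 is 302, and checking k=302: (313)/(326) = 0.9601 > 0.96.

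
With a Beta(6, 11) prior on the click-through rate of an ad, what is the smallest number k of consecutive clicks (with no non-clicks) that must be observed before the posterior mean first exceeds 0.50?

After k clicks and 0 non-clicks the posterior is Beta(6+k, 11), with mean (6+k)/(6+11+k).
Set (6+k)/(17+k) > 0.50 and solve: k > (0.50·17 − 6)/(1 − 0.50) = 5.000.
The smallest integer exceeding 5.000 is 6.

k = 6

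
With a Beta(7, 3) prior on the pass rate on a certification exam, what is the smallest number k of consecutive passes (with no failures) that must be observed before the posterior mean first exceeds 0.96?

k = 66

After k passes and 0 failures the posterior is Beta(7+k, 3), with mean (7+k)/(7+3+k).
Set (7+k)/(10+k) > 0.96 and solve: k > (0.96·10 − 7)/(1 − 0.96) = 65.000.
The smallest integer exceeding 65.000 is 66, and checking k=66: (73)/(76) = 0.9605 > 0.96.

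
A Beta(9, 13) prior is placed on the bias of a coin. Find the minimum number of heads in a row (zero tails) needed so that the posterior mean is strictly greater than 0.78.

After k heads and 0 tails the posterior is Beta(9+k, 13), with mean (9+k)/(9+13+k).
Set (9+k)/(22+k) > 0.78 and solve: k > (0.78·22 − 9)/(1 − 0.78) = 37.091.
The smallest integer exceeding 37.091 is 38, and checking k=38: (47)/(60) = 0.7833 > 0.78.

k = 38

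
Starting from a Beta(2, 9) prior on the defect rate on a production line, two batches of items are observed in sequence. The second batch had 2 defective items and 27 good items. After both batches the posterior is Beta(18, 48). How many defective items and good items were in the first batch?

14 defective items and 12 good items

Because Beta–binomial updating is additive in the counts, the combined data contributed (α_post−α_prior, β_post−β_prior) successes and failures.
Total across both batches: 18−2=16 defective items, 48−9=39 good items.
Subtract the second batch: 16−2=14 defective items and 39−27=12 good items.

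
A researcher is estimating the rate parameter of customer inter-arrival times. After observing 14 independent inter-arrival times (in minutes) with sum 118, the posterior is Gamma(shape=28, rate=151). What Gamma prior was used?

Gamma(shape=14, rate=33)

Gamma–exponential conjugacy: posterior shape = α + n, posterior rate = β + Σtᵢ.
So α = 28 − 14 = 14 and β = 151 − 118 = 33.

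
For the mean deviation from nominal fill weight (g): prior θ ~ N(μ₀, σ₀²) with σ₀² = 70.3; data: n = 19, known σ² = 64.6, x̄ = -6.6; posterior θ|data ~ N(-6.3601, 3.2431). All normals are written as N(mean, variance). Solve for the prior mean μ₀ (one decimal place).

μ₀ = -1.4

With known observation variance, the Normal–Normal posterior has precision τ_n = τ₀ + n/σ² and mean μ_n = (τ₀μ₀ + (n/σ²)x̄)/τ_n.
Here τ₀ = 1/70.3 = 0.014225 and τ_data = 19/64.6 = 0.294118, so τ_n = 0.308343.
Rearranging for μ₀: μ₀ = (μ_n·τ_n − τ_data·x̄)/τ₀ = (-6.3601·0.308343 − 0.294118·-6.6) / 0.014225 = -0.019914/0.014225 ≈ -1.4.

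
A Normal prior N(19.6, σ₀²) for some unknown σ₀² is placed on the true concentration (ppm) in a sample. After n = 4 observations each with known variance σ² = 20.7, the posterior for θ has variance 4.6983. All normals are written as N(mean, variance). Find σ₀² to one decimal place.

σ₀² = 51.0

For the Normal–Normal model with known σ², precisions add: τ_n = τ₀ + n/σ².
So 1/σ₀² = 1/4.6983 − 4/20.7 = 0.212843 − 0.193237 = 0.019606.
Hence σ₀² = 1/0.019606 ≈ 51.0.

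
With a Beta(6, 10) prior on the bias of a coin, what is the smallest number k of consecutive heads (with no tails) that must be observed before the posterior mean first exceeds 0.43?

After k heads and 0 tails the posterior is Beta(6+k, 10), with mean (6+k)/(6+10+k).
Set (6+k)/(16+k) > 0.43 and solve: k > (0.43·16 − 6)/(1 − 0.43) = 1.544.
The smallest integer exceeding 1.544 is 2, and checking k=2: (8)/(18) = 0.4444 > 0.43.

k = 2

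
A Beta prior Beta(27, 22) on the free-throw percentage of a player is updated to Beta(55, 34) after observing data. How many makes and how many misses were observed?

28 makes and 12 misses

A Beta(a, b) prior with s successes and f failures in binomial data gives a Beta(a+s, b+f) posterior.
So s = 55 − 27 = 28 and f = 34 − 22 = 12.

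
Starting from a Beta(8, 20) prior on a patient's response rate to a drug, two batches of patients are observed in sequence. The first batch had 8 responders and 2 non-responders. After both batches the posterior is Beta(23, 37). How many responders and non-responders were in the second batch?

Sequential conjugate updates are equivalent to a single update on the pooled data, so total successes = posterior α − prior α and total failures = posterior β − prior β.
Total across both batches: 23−8=15 responders, 37−20=17 non-responders.
Subtract the first batch: 15−8=7 responders and 17−2=15 non-responders.

7 responders and 15 non-responders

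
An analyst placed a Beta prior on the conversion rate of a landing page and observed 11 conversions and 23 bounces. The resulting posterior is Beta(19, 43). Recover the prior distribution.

Beta is conjugate to the binomial likelihood: posterior = Beta(a+s, b+f).
Subtract the data counts: 19−11=8, 43−23=20.

Beta(8, 20)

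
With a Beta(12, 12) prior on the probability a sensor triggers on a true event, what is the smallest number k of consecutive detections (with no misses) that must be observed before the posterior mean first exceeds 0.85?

k = 57

After k detections and 0 misses the posterior is Beta(12+k, 12), with mean (12+k)/(12+12+k).
Set (12+k)/(24+k) > 0.85 and solve: k > (0.85·24 − 12)/(1 − 0.85) = 56.000.
The smallest integer exceeding 56.000 is 57.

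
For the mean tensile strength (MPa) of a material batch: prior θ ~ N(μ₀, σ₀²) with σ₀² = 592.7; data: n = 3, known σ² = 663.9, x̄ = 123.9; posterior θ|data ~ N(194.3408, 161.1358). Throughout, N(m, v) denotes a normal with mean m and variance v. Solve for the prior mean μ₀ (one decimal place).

With known observation variance, the Normal–Normal posterior has precision τ_n = τ₀ + n/σ² and mean μ_n = (τ₀μ₀ + (n/σ²)x̄)/τ_n.
Here τ₀ = 1/592.7 = 0.001687 and τ_data = 3/663.9 = 0.004519, so τ_n = 0.006206.
Rearranging for μ₀: μ₀ = (μ_n·τ_n − τ_data·x̄)/τ₀ = (194.3408·0.006206 − 0.004519·123.9) / 0.001687 = 0.646175/0.001687 ≈ 383.0.

μ₀ = 383.0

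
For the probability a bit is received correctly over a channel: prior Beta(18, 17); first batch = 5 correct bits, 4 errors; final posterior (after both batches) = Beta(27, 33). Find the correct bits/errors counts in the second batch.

4 correct bits and 12 errors

Because Beta–binomial updating is additive in the counts, the combined data contributed (α_post−α_prior, β_post−β_prior) successes and failures.
Total across both batches: 27−18=9 correct bits, 33−17=16 errors.
Subtract the first batch: 9−5=4 correct bits and 16−4=12 errors.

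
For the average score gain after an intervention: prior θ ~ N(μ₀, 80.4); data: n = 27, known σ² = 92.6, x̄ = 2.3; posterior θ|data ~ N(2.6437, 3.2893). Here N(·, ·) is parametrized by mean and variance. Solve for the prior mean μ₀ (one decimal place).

With known observation variance, the Normal–Normal posterior has precision τ_n = τ₀ + n/σ² and mean μ_n = (τ₀μ₀ + (n/σ²)x̄)/τ_n.
Here τ₀ = 1/80.4 = 0.012438 and τ_data = 27/92.6 = 0.291577, so τ_n = 0.304015.
Rearranging for μ₀: μ₀ = (μ_n·τ_n − τ_data·x̄)/τ₀ = (2.6437·0.304015 − 0.291577·2.3) / 0.012438 = 0.133097/0.012438 ≈ 10.7.

μ₀ = 10.7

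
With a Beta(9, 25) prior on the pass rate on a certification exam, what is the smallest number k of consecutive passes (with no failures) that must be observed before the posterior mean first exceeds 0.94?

After k passes and 0 failures the posterior is Beta(9+k, 25), with mean (9+k)/(9+25+k).
Set (9+k)/(34+k) > 0.94 and solve: k > (0.94·34 − 9)/(1 − 0.94) = 382.667.
The smallest integer exceeding 382.667 is 383.

k = 383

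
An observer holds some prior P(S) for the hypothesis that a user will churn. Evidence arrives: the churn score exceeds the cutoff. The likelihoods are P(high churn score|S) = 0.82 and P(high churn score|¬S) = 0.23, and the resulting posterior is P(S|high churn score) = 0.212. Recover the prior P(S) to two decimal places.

In odds form, posterior odds = prior odds × likelihood ratio, so prior odds = posterior odds ÷ LR.
Posterior odds = 0.212/(1−0.212) = 0.2690. LR = 0.82/0.23 = 3.5652.
Prior odds = 0.2690/3.5652 = 0.0755, so P(S) = 0.0755/(1+0.0755) ≈ 0.07.

P(S) = 0.07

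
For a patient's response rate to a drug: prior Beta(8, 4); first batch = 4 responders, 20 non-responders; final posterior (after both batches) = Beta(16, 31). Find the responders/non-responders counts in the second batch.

Sequential conjugate updates are equivalent to a single update on the pooled data, so total successes = posterior α − prior α and total failures = posterior β − prior β.
Total across both batches: 16−8=8 responders, 31−4=27 non-responders.
Subtract the first batch: 8−4=4 responders and 27−20=7 non-responders.

4 responders and 7 non-responders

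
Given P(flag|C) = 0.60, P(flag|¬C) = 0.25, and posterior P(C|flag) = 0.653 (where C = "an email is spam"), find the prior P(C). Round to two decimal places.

In odds form, posterior odds = prior odds × likelihood ratio, so prior odds = posterior odds ÷ LR.
Posterior odds = 0.653/(1−0.653) = 1.8818. LR = 0.60/0.25 = 2.4000.
Prior odds = 1.8818/2.4000 = 0.7841, so P(C) = 0.7841/(1+0.7841) ≈ 0.44.

P(C) = 0.44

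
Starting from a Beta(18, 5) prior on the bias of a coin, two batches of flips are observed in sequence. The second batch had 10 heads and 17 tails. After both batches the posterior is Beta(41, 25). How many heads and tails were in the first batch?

13 heads and 3 tails

Because Beta–binomial updating is additive in the counts, the combined data contributed (α_post−α_prior, β_post−β_prior) successes and failures.
Total across both batches: 41−18=23 heads, 25−5=20 tails.
Subtract the second batch: 23−10=13 heads and 20−17=3 tails.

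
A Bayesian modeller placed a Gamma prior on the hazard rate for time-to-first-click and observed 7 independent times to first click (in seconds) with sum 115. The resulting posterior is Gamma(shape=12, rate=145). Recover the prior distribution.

Gamma(shape=5, rate=30)

For an exponential likelihood with a Gamma(α, β) prior on the rate, n observations with total T give posterior Gamma(α+n, β+T).
So α = 12 − 7 = 5 and β = 145 − 115 = 30.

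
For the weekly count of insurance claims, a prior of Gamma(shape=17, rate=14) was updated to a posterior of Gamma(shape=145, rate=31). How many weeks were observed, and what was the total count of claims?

n = 17 weeks with total 128 claims

A Gamma(α, β) prior (rate parametrization) on a Poisson rate with n observations summing to S gives posterior Gamma(α+S, β+n).
Matching: Σxᵢ = 145 − 17 = 128 and n = 31 − 14 = 17.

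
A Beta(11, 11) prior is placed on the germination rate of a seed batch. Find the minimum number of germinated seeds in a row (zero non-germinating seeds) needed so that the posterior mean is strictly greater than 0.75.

k = 23

After k germinated seeds and 0 non-germinating seeds the posterior is Beta(11+k, 11), with mean (11+k)/(11+11+k).
Set (11+k)/(22+k) > 0.75 and solve: k > (0.75·22 − 11)/(1 − 0.75) = 22.000.
The smallest integer exceeding 22.000 is 23, and checking k=23: (34)/(45) = 0.7556 > 0.75.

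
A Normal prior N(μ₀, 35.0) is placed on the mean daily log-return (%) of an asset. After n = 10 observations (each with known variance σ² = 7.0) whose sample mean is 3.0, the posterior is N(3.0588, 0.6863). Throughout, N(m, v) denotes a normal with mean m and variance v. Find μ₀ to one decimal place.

With known observation variance, the Normal–Normal posterior has precision τ_n = τ₀ + n/σ² and mean μ_n = (τ₀μ₀ + (n/σ²)x̄)/τ_n.
Here τ₀ = 1/35.0 = 0.028571 and τ_data = 10/7.0 = 1.428571, so τ_n = 1.457142.
Rearranging for μ₀: μ₀ = (μ_n·τ_n − τ_data·x̄)/τ₀ = (3.0588·1.457142 − 1.428571·3.0) / 0.028571 = 0.171393/0.028571 ≈ 6.0.

μ₀ = 6.0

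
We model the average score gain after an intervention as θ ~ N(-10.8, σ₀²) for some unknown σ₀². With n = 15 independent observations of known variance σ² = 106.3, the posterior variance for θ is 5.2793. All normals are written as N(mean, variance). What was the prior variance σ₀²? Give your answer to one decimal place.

σ₀² = 20.7

Posterior precision equals prior precision plus data precision: 1/σ_n² = 1/σ₀² + n/σ².
So 1/σ₀² = 1/5.2793 − 15/106.3 = 0.189419 − 0.141110 = 0.048309.
Hence σ₀² = 1/0.048309 ≈ 20.7.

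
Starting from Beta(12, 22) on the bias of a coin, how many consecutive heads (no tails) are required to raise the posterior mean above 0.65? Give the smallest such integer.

k = 29

After k heads and 0 tails the posterior is Beta(12+k, 22), with mean (12+k)/(12+22+k).
Set (12+k)/(34+k) > 0.65 and solve: k > (0.65·34 − 12)/(1 − 0.65) = 28.857.
The smallest integer exceeding 28.857 is 29, and checking k=29: (41)/(63) = 0.6508 > 0.65.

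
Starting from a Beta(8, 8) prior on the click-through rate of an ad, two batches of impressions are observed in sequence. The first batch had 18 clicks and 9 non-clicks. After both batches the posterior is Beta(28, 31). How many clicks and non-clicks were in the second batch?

Because Beta–binomial updating is additive in the counts, the combined data contributed (α_post−α_prior, β_post−β_prior) successes and failures.
Total across both batches: 28−8=20 clicks, 31−8=23 non-clicks.
Subtract the first batch: 20−18=2 clicks and 23−9=14 non-clicks.

2 clicks and 14 non-clicks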